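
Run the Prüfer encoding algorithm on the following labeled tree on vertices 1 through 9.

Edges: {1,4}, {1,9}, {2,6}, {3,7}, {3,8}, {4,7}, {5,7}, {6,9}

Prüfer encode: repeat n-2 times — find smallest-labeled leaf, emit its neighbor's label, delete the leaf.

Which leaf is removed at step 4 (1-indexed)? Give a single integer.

Answer: 8

Derivation:
Step 1: current leaves = {2,5,8}. Remove leaf 2 (neighbor: 6).
Step 2: current leaves = {5,6,8}. Remove leaf 5 (neighbor: 7).
Step 3: current leaves = {6,8}. Remove leaf 6 (neighbor: 9).
Step 4: current leaves = {8,9}. Remove leaf 8 (neighbor: 3).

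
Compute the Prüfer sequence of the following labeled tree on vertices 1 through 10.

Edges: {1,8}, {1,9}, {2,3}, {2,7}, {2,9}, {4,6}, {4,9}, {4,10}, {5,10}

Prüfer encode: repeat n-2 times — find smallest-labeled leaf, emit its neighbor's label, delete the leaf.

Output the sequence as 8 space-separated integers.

Step 1: leaves = {3,5,6,7,8}. Remove smallest leaf 3, emit neighbor 2.
Step 2: leaves = {5,6,7,8}. Remove smallest leaf 5, emit neighbor 10.
Step 3: leaves = {6,7,8,10}. Remove smallest leaf 6, emit neighbor 4.
Step 4: leaves = {7,8,10}. Remove smallest leaf 7, emit neighbor 2.
Step 5: leaves = {2,8,10}. Remove smallest leaf 2, emit neighbor 9.
Step 6: leaves = {8,10}. Remove smallest leaf 8, emit neighbor 1.
Step 7: leaves = {1,10}. Remove smallest leaf 1, emit neighbor 9.
Step 8: leaves = {9,10}. Remove smallest leaf 9, emit neighbor 4.
Done: 2 vertices remain (4, 10). Sequence = [2 10 4 2 9 1 9 4]

Answer: 2 10 4 2 9 1 9 4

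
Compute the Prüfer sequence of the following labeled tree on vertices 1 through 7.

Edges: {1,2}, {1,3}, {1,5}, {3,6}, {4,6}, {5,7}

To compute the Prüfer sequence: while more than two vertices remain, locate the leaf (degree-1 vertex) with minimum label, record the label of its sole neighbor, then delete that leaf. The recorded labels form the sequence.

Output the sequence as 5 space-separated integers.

Step 1: leaves = {2,4,7}. Remove smallest leaf 2, emit neighbor 1.
Step 2: leaves = {4,7}. Remove smallest leaf 4, emit neighbor 6.
Step 3: leaves = {6,7}. Remove smallest leaf 6, emit neighbor 3.
Step 4: leaves = {3,7}. Remove smallest leaf 3, emit neighbor 1.
Step 5: leaves = {1,7}. Remove smallest leaf 1, emit neighbor 5.
Done: 2 vertices remain (5, 7). Sequence = [1 6 3 1 5]

Answer: 1 6 3 1 5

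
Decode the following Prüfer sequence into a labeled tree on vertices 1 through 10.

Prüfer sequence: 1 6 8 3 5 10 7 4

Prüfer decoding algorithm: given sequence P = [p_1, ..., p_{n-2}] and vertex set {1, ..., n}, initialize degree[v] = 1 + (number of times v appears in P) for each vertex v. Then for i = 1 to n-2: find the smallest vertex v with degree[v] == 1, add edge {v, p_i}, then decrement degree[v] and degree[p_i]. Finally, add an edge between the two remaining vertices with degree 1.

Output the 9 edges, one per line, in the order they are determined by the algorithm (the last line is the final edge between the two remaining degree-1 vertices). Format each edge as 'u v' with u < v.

Answer: 1 2
1 6
6 8
3 8
3 5
5 10
7 9
4 7
4 10

Derivation:
Initial degrees: {1:2, 2:1, 3:2, 4:2, 5:2, 6:2, 7:2, 8:2, 9:1, 10:2}
Step 1: smallest deg-1 vertex = 2, p_1 = 1. Add edge {1,2}. Now deg[2]=0, deg[1]=1.
Step 2: smallest deg-1 vertex = 1, p_2 = 6. Add edge {1,6}. Now deg[1]=0, deg[6]=1.
Step 3: smallest deg-1 vertex = 6, p_3 = 8. Add edge {6,8}. Now deg[6]=0, deg[8]=1.
Step 4: smallest deg-1 vertex = 8, p_4 = 3. Add edge {3,8}. Now deg[8]=0, deg[3]=1.
Step 5: smallest deg-1 vertex = 3, p_5 = 5. Add edge {3,5}. Now deg[3]=0, deg[5]=1.
Step 6: smallest deg-1 vertex = 5, p_6 = 10. Add edge {5,10}. Now deg[5]=0, deg[10]=1.
Step 7: smallest deg-1 vertex = 9, p_7 = 7. Add edge {7,9}. Now deg[9]=0, deg[7]=1.
Step 8: smallest deg-1 vertex = 7, p_8 = 4. Add edge {4,7}. Now deg[7]=0, deg[4]=1.
Final: two remaining deg-1 vertices are 4, 10. Add edge {4,10}.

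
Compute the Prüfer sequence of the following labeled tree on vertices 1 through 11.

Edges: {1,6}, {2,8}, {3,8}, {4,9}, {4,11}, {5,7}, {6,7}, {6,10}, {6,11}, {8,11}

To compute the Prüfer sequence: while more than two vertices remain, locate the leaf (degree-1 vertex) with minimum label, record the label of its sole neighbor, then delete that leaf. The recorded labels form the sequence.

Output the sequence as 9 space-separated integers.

Answer: 6 8 8 7 6 11 4 11 6

Derivation:
Step 1: leaves = {1,2,3,5,9,10}. Remove smallest leaf 1, emit neighbor 6.
Step 2: leaves = {2,3,5,9,10}. Remove smallest leaf 2, emit neighbor 8.
Step 3: leaves = {3,5,9,10}. Remove smallest leaf 3, emit neighbor 8.
Step 4: leaves = {5,8,9,10}. Remove smallest leaf 5, emit neighbor 7.
Step 5: leaves = {7,8,9,10}. Remove smallest leaf 7, emit neighbor 6.
Step 6: leaves = {8,9,10}. Remove smallest leaf 8, emit neighbor 11.
Step 7: leaves = {9,10}. Remove smallest leaf 9, emit neighbor 4.
Step 8: leaves = {4,10}. Remove smallest leaf 4, emit neighbor 11.
Step 9: leaves = {10,11}. Remove smallest leaf 10, emit neighbor 6.
Done: 2 vertices remain (6, 11). Sequence = [6 8 8 7 6 11 4 11 6]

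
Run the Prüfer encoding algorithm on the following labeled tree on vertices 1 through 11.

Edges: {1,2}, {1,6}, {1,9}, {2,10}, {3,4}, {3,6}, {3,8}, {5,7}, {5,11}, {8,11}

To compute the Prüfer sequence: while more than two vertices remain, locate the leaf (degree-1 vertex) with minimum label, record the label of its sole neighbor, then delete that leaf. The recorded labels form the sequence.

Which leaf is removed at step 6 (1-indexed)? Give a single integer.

Step 1: current leaves = {4,7,9,10}. Remove leaf 4 (neighbor: 3).
Step 2: current leaves = {7,9,10}. Remove leaf 7 (neighbor: 5).
Step 3: current leaves = {5,9,10}. Remove leaf 5 (neighbor: 11).
Step 4: current leaves = {9,10,11}. Remove leaf 9 (neighbor: 1).
Step 5: current leaves = {10,11}. Remove leaf 10 (neighbor: 2).
Step 6: current leaves = {2,11}. Remove leaf 2 (neighbor: 1).

Answer: 2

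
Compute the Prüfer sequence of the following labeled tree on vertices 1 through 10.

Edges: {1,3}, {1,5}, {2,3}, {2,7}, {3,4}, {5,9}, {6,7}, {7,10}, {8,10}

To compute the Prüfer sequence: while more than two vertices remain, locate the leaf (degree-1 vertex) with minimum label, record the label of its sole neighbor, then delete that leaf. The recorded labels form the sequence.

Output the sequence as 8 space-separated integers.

Answer: 3 7 10 5 1 3 2 7

Derivation:
Step 1: leaves = {4,6,8,9}. Remove smallest leaf 4, emit neighbor 3.
Step 2: leaves = {6,8,9}. Remove smallest leaf 6, emit neighbor 7.
Step 3: leaves = {8,9}. Remove smallest leaf 8, emit neighbor 10.
Step 4: leaves = {9,10}. Remove smallest leaf 9, emit neighbor 5.
Step 5: leaves = {5,10}. Remove smallest leaf 5, emit neighbor 1.
Step 6: leaves = {1,10}. Remove smallest leaf 1, emit neighbor 3.
Step 7: leaves = {3,10}. Remove smallest leaf 3, emit neighbor 2.
Step 8: leaves = {2,10}. Remove smallest leaf 2, emit neighbor 7.
Done: 2 vertices remain (7, 10). Sequence = [3 7 10 5 1 3 2 7]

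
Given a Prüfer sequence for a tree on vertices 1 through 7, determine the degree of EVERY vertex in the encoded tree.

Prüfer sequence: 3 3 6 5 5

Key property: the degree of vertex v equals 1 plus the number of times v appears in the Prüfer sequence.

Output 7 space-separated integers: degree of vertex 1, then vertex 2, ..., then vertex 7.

Answer: 1 1 3 1 3 2 1

Derivation:
p_1 = 3: count[3] becomes 1
p_2 = 3: count[3] becomes 2
p_3 = 6: count[6] becomes 1
p_4 = 5: count[5] becomes 1
p_5 = 5: count[5] becomes 2
Degrees (1 + count): deg[1]=1+0=1, deg[2]=1+0=1, deg[3]=1+2=3, deg[4]=1+0=1, deg[5]=1+2=3, deg[6]=1+1=2, deg[7]=1+0=1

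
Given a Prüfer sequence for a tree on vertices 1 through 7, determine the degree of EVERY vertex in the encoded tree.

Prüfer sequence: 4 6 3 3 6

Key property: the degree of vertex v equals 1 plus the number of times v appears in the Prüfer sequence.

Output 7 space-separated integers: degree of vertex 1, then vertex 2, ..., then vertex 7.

p_1 = 4: count[4] becomes 1
p_2 = 6: count[6] becomes 1
p_3 = 3: count[3] becomes 1
p_4 = 3: count[3] becomes 2
p_5 = 6: count[6] becomes 2
Degrees (1 + count): deg[1]=1+0=1, deg[2]=1+0=1, deg[3]=1+2=3, deg[4]=1+1=2, deg[5]=1+0=1, deg[6]=1+2=3, deg[7]=1+0=1

Answer: 1 1 3 2 1 3 1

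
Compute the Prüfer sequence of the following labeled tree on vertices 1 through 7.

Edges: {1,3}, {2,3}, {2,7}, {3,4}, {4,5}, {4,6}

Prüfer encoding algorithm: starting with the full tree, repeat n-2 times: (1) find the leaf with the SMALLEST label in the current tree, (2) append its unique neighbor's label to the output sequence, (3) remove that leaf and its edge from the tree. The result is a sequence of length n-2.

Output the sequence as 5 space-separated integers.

Answer: 3 4 4 3 2

Derivation:
Step 1: leaves = {1,5,6,7}. Remove smallest leaf 1, emit neighbor 3.
Step 2: leaves = {5,6,7}. Remove smallest leaf 5, emit neighbor 4.
Step 3: leaves = {6,7}. Remove smallest leaf 6, emit neighbor 4.
Step 4: leaves = {4,7}. Remove smallest leaf 4, emit neighbor 3.
Step 5: leaves = {3,7}. Remove smallest leaf 3, emit neighbor 2.
Done: 2 vertices remain (2, 7). Sequence = [3 4 4 3 2]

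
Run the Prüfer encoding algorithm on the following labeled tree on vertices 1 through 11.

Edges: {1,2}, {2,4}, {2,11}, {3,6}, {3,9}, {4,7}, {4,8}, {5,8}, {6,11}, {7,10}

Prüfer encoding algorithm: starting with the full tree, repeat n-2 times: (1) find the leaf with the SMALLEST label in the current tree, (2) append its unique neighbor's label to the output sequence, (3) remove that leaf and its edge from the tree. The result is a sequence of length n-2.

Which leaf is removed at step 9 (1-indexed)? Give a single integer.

Answer: 4

Derivation:
Step 1: current leaves = {1,5,9,10}. Remove leaf 1 (neighbor: 2).
Step 2: current leaves = {5,9,10}. Remove leaf 5 (neighbor: 8).
Step 3: current leaves = {8,9,10}. Remove leaf 8 (neighbor: 4).
Step 4: current leaves = {9,10}. Remove leaf 9 (neighbor: 3).
Step 5: current leaves = {3,10}. Remove leaf 3 (neighbor: 6).
Step 6: current leaves = {6,10}. Remove leaf 6 (neighbor: 11).
Step 7: current leaves = {10,11}. Remove leaf 10 (neighbor: 7).
Step 8: current leaves = {7,11}. Remove leaf 7 (neighbor: 4).
Step 9: current leaves = {4,11}. Remove leaf 4 (neighbor: 2).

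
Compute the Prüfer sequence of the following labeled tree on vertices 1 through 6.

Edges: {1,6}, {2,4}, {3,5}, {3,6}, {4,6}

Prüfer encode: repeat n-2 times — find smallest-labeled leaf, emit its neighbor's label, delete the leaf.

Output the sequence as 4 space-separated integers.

Step 1: leaves = {1,2,5}. Remove smallest leaf 1, emit neighbor 6.
Step 2: leaves = {2,5}. Remove smallest leaf 2, emit neighbor 4.
Step 3: leaves = {4,5}. Remove smallest leaf 4, emit neighbor 6.
Step 4: leaves = {5,6}. Remove smallest leaf 5, emit neighbor 3.
Done: 2 vertices remain (3, 6). Sequence = [6 4 6 3]

Answer: 6 4 6 3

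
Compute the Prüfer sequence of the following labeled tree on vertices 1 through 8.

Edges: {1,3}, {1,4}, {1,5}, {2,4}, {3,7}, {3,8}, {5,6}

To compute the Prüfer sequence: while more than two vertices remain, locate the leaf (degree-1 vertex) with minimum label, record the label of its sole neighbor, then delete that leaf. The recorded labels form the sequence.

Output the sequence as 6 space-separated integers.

Answer: 4 1 5 1 3 3

Derivation:
Step 1: leaves = {2,6,7,8}. Remove smallest leaf 2, emit neighbor 4.
Step 2: leaves = {4,6,7,8}. Remove smallest leaf 4, emit neighbor 1.
Step 3: leaves = {6,7,8}. Remove smallest leaf 6, emit neighbor 5.
Step 4: leaves = {5,7,8}. Remove smallest leaf 5, emit neighbor 1.
Step 5: leaves = {1,7,8}. Remove smallest leaf 1, emit neighbor 3.
Step 6: leaves = {7,8}. Remove smallest leaf 7, emit neighbor 3.
Done: 2 vertices remain (3, 8). Sequence = [4 1 5 1 3 3]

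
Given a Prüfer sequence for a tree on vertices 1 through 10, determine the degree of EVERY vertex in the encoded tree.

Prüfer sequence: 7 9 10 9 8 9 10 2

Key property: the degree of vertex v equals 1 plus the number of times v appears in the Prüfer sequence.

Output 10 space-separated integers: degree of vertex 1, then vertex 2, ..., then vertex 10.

p_1 = 7: count[7] becomes 1
p_2 = 9: count[9] becomes 1
p_3 = 10: count[10] becomes 1
p_4 = 9: count[9] becomes 2
p_5 = 8: count[8] becomes 1
p_6 = 9: count[9] becomes 3
p_7 = 10: count[10] becomes 2
p_8 = 2: count[2] becomes 1
Degrees (1 + count): deg[1]=1+0=1, deg[2]=1+1=2, deg[3]=1+0=1, deg[4]=1+0=1, deg[5]=1+0=1, deg[6]=1+0=1, deg[7]=1+1=2, deg[8]=1+1=2, deg[9]=1+3=4, deg[10]=1+2=3

Answer: 1 2 1 1 1 1 2 2 4 3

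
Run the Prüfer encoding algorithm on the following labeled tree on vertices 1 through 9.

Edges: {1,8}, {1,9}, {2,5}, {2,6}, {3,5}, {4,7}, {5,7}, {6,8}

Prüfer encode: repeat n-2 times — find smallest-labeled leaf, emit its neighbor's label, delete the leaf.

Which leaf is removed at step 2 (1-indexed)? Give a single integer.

Answer: 4

Derivation:
Step 1: current leaves = {3,4,9}. Remove leaf 3 (neighbor: 5).
Step 2: current leaves = {4,9}. Remove leaf 4 (neighbor: 7).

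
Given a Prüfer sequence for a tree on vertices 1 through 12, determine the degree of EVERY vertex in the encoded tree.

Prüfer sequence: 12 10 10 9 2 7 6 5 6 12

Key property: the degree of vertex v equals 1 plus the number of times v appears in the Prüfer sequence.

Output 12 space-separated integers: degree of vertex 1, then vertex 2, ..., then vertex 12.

Answer: 1 2 1 1 2 3 2 1 2 3 1 3

Derivation:
p_1 = 12: count[12] becomes 1
p_2 = 10: count[10] becomes 1
p_3 = 10: count[10] becomes 2
p_4 = 9: count[9] becomes 1
p_5 = 2: count[2] becomes 1
p_6 = 7: count[7] becomes 1
p_7 = 6: count[6] becomes 1
p_8 = 5: count[5] becomes 1
p_9 = 6: count[6] becomes 2
p_10 = 12: count[12] becomes 2
Degrees (1 + count): deg[1]=1+0=1, deg[2]=1+1=2, deg[3]=1+0=1, deg[4]=1+0=1, deg[5]=1+1=2, deg[6]=1+2=3, deg[7]=1+1=2, deg[8]=1+0=1, deg[9]=1+1=2, deg[10]=1+2=3, deg[11]=1+0=1, deg[12]=1+2=3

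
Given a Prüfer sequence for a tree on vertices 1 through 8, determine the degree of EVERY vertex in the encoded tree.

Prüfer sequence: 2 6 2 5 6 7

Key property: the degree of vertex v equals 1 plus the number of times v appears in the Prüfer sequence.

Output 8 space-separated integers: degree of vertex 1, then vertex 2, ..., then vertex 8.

p_1 = 2: count[2] becomes 1
p_2 = 6: count[6] becomes 1
p_3 = 2: count[2] becomes 2
p_4 = 5: count[5] becomes 1
p_5 = 6: count[6] becomes 2
p_6 = 7: count[7] becomes 1
Degrees (1 + count): deg[1]=1+0=1, deg[2]=1+2=3, deg[3]=1+0=1, deg[4]=1+0=1, deg[5]=1+1=2, deg[6]=1+2=3, deg[7]=1+1=2, deg[8]=1+0=1

Answer: 1 3 1 1 2 3 2 1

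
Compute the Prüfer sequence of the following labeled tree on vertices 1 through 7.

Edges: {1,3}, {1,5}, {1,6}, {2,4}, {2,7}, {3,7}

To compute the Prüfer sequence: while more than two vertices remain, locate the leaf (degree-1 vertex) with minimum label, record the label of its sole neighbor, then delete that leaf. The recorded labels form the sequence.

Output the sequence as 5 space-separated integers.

Answer: 2 7 1 1 3

Derivation:
Step 1: leaves = {4,5,6}. Remove smallest leaf 4, emit neighbor 2.
Step 2: leaves = {2,5,6}. Remove smallest leaf 2, emit neighbor 7.
Step 3: leaves = {5,6,7}. Remove smallest leaf 5, emit neighbor 1.
Step 4: leaves = {6,7}. Remove smallest leaf 6, emit neighbor 1.
Step 5: leaves = {1,7}. Remove smallest leaf 1, emit neighbor 3.
Done: 2 vertices remain (3, 7). Sequence = [2 7 1 1 3]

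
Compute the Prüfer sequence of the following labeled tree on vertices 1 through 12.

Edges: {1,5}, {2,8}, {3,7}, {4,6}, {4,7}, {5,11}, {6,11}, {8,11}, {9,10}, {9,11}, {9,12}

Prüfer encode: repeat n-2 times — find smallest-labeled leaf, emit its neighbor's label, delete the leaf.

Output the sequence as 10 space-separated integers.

Step 1: leaves = {1,2,3,10,12}. Remove smallest leaf 1, emit neighbor 5.
Step 2: leaves = {2,3,5,10,12}. Remove smallest leaf 2, emit neighbor 8.
Step 3: leaves = {3,5,8,10,12}. Remove smallest leaf 3, emit neighbor 7.
Step 4: leaves = {5,7,8,10,12}. Remove smallest leaf 5, emit neighbor 11.
Step 5: leaves = {7,8,10,12}. Remove smallest leaf 7, emit neighbor 4.
Step 6: leaves = {4,8,10,12}. Remove smallest leaf 4, emit neighbor 6.
Step 7: leaves = {6,8,10,12}. Remove smallest leaf 6, emit neighbor 11.
Step 8: leaves = {8,10,12}. Remove smallest leaf 8, emit neighbor 11.
Step 9: leaves = {10,11,12}. Remove smallest leaf 10, emit neighbor 9.
Step 10: leaves = {11,12}. Remove smallest leaf 11, emit neighbor 9.
Done: 2 vertices remain (9, 12). Sequence = [5 8 7 11 4 6 11 11 9 9]

Answer: 5 8 7 11 4 6 11 11 9 9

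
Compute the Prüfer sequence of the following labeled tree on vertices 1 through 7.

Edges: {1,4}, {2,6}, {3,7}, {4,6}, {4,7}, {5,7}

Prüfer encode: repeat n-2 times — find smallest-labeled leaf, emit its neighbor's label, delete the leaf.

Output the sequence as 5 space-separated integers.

Answer: 4 6 7 7 4

Derivation:
Step 1: leaves = {1,2,3,5}. Remove smallest leaf 1, emit neighbor 4.
Step 2: leaves = {2,3,5}. Remove smallest leaf 2, emit neighbor 6.
Step 3: leaves = {3,5,6}. Remove smallest leaf 3, emit neighbor 7.
Step 4: leaves = {5,6}. Remove smallest leaf 5, emit neighbor 7.
Step 5: leaves = {6,7}. Remove smallest leaf 6, emit neighbor 4.
Done: 2 vertices remain (4, 7). Sequence = [4 6 7 7 4]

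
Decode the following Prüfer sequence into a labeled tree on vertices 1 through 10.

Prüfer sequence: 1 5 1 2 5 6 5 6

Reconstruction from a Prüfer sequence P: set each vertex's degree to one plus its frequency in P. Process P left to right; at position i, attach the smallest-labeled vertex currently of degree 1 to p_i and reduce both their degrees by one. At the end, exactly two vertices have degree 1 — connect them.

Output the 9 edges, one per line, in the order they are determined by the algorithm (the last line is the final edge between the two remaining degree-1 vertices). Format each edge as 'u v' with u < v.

Answer: 1 3
4 5
1 7
1 2
2 5
6 8
5 9
5 6
6 10

Derivation:
Initial degrees: {1:3, 2:2, 3:1, 4:1, 5:4, 6:3, 7:1, 8:1, 9:1, 10:1}
Step 1: smallest deg-1 vertex = 3, p_1 = 1. Add edge {1,3}. Now deg[3]=0, deg[1]=2.
Step 2: smallest deg-1 vertex = 4, p_2 = 5. Add edge {4,5}. Now deg[4]=0, deg[5]=3.
Step 3: smallest deg-1 vertex = 7, p_3 = 1. Add edge {1,7}. Now deg[7]=0, deg[1]=1.
Step 4: smallest deg-1 vertex = 1, p_4 = 2. Add edge {1,2}. Now deg[1]=0, deg[2]=1.
Step 5: smallest deg-1 vertex = 2, p_5 = 5. Add edge {2,5}. Now deg[2]=0, deg[5]=2.
Step 6: smallest deg-1 vertex = 8, p_6 = 6. Add edge {6,8}. Now deg[8]=0, deg[6]=2.
Step 7: smallest deg-1 vertex = 9, p_7 = 5. Add edge {5,9}. Now deg[9]=0, deg[5]=1.
Step 8: smallest deg-1 vertex = 5, p_8 = 6. Add edge {5,6}. Now deg[5]=0, deg[6]=1.
Final: two remaining deg-1 vertices are 6, 10. Add edge {6,10}.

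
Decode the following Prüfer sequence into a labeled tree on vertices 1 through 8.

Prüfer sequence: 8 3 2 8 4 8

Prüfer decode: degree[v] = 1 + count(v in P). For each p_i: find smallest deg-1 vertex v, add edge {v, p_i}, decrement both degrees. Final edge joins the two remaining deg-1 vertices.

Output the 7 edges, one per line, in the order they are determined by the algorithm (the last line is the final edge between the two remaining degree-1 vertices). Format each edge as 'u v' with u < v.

Answer: 1 8
3 5
2 3
2 8
4 6
4 8
7 8

Derivation:
Initial degrees: {1:1, 2:2, 3:2, 4:2, 5:1, 6:1, 7:1, 8:4}
Step 1: smallest deg-1 vertex = 1, p_1 = 8. Add edge {1,8}. Now deg[1]=0, deg[8]=3.
Step 2: smallest deg-1 vertex = 5, p_2 = 3. Add edge {3,5}. Now deg[5]=0, deg[3]=1.
Step 3: smallest deg-1 vertex = 3, p_3 = 2. Add edge {2,3}. Now deg[3]=0, deg[2]=1.
Step 4: smallest deg-1 vertex = 2, p_4 = 8. Add edge {2,8}. Now deg[2]=0, deg[8]=2.
Step 5: smallest deg-1 vertex = 6, p_5 = 4. Add edge {4,6}. Now deg[6]=0, deg[4]=1.
Step 6: smallest deg-1 vertex = 4, p_6 = 8. Add edge {4,8}. Now deg[4]=0, deg[8]=1.
Final: two remaining deg-1 vertices are 7, 8. Add edge {7,8}.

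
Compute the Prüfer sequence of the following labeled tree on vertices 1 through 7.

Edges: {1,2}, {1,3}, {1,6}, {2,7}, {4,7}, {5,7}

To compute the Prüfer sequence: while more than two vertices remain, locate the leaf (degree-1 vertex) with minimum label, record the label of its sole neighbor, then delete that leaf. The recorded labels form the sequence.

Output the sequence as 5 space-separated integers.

Step 1: leaves = {3,4,5,6}. Remove smallest leaf 3, emit neighbor 1.
Step 2: leaves = {4,5,6}. Remove smallest leaf 4, emit neighbor 7.
Step 3: leaves = {5,6}. Remove smallest leaf 5, emit neighbor 7.
Step 4: leaves = {6,7}. Remove smallest leaf 6, emit neighbor 1.
Step 5: leaves = {1,7}. Remove smallest leaf 1, emit neighbor 2.
Done: 2 vertices remain (2, 7). Sequence = [1 7 7 1 2]

Answer: 1 7 7 1 2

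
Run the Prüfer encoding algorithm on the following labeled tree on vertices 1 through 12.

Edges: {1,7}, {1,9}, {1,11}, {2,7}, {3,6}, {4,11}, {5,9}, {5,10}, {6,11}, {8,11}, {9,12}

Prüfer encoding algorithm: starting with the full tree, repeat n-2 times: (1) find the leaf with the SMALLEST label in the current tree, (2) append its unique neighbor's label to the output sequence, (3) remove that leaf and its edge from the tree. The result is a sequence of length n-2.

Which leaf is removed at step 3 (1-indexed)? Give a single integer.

Step 1: current leaves = {2,3,4,8,10,12}. Remove leaf 2 (neighbor: 7).
Step 2: current leaves = {3,4,7,8,10,12}. Remove leaf 3 (neighbor: 6).
Step 3: current leaves = {4,6,7,8,10,12}. Remove leaf 4 (neighbor: 11).

Answer: 4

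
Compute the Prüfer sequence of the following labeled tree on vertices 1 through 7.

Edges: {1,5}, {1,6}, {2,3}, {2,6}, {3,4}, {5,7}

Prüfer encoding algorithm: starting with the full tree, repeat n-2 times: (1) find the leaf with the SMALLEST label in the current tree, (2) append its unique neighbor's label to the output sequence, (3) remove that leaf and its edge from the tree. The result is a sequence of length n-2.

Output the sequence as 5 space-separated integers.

Step 1: leaves = {4,7}. Remove smallest leaf 4, emit neighbor 3.
Step 2: leaves = {3,7}. Remove smallest leaf 3, emit neighbor 2.
Step 3: leaves = {2,7}. Remove smallest leaf 2, emit neighbor 6.
Step 4: leaves = {6,7}. Remove smallest leaf 6, emit neighbor 1.
Step 5: leaves = {1,7}. Remove smallest leaf 1, emit neighbor 5.
Done: 2 vertices remain (5, 7). Sequence = [3 2 6 1 5]

Answer: 3 2 6 1 5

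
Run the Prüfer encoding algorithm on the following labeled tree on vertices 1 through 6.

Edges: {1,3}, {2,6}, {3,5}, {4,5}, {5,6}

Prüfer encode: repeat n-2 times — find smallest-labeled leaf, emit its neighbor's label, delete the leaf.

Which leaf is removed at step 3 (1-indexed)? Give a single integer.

Answer: 3

Derivation:
Step 1: current leaves = {1,2,4}. Remove leaf 1 (neighbor: 3).
Step 2: current leaves = {2,3,4}. Remove leaf 2 (neighbor: 6).
Step 3: current leaves = {3,4,6}. Remove leaf 3 (neighbor: 5).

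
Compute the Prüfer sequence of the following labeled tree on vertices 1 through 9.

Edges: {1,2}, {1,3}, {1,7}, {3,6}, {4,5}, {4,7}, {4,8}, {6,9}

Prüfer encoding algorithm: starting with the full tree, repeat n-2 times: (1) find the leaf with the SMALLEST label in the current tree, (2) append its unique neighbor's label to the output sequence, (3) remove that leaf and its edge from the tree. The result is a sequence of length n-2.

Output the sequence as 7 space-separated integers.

Answer: 1 4 4 7 1 3 6

Derivation:
Step 1: leaves = {2,5,8,9}. Remove smallest leaf 2, emit neighbor 1.
Step 2: leaves = {5,8,9}. Remove smallest leaf 5, emit neighbor 4.
Step 3: leaves = {8,9}. Remove smallest leaf 8, emit neighbor 4.
Step 4: leaves = {4,9}. Remove smallest leaf 4, emit neighbor 7.
Step 5: leaves = {7,9}. Remove smallest leaf 7, emit neighbor 1.
Step 6: leaves = {1,9}. Remove smallest leaf 1, emit neighbor 3.
Step 7: leaves = {3,9}. Remove smallest leaf 3, emit neighbor 6.
Done: 2 vertices remain (6, 9). Sequence = [1 4 4 7 1 3 6]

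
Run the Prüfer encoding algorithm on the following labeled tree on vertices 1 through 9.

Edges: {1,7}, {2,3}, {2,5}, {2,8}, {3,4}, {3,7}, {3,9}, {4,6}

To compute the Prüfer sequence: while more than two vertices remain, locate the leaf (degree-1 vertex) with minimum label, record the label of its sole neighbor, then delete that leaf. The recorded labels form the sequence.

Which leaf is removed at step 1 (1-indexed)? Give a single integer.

Step 1: current leaves = {1,5,6,8,9}. Remove leaf 1 (neighbor: 7).

Answer: 1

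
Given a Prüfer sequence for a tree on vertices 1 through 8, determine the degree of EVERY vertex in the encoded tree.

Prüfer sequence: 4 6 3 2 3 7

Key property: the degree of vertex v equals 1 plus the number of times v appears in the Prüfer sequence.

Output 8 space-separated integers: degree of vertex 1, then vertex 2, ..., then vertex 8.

Answer: 1 2 3 2 1 2 2 1

Derivation:
p_1 = 4: count[4] becomes 1
p_2 = 6: count[6] becomes 1
p_3 = 3: count[3] becomes 1
p_4 = 2: count[2] becomes 1
p_5 = 3: count[3] becomes 2
p_6 = 7: count[7] becomes 1
Degrees (1 + count): deg[1]=1+0=1, deg[2]=1+1=2, deg[3]=1+2=3, deg[4]=1+1=2, deg[5]=1+0=1, deg[6]=1+1=2, deg[7]=1+1=2, deg[8]=1+0=1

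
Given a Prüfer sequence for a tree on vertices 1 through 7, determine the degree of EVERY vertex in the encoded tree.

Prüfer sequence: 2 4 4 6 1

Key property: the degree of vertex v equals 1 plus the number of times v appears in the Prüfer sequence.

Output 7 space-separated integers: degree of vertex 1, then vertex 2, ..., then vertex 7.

Answer: 2 2 1 3 1 2 1

Derivation:
p_1 = 2: count[2] becomes 1
p_2 = 4: count[4] becomes 1
p_3 = 4: count[4] becomes 2
p_4 = 6: count[6] becomes 1
p_5 = 1: count[1] becomes 1
Degrees (1 + count): deg[1]=1+1=2, deg[2]=1+1=2, deg[3]=1+0=1, deg[4]=1+2=3, deg[5]=1+0=1, deg[6]=1+1=2, deg[7]=1+0=1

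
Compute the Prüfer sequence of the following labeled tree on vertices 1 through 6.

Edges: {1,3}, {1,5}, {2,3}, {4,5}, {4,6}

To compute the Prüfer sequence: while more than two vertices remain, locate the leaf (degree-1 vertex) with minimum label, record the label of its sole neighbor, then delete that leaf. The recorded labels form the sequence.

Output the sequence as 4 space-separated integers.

Step 1: leaves = {2,6}. Remove smallest leaf 2, emit neighbor 3.
Step 2: leaves = {3,6}. Remove smallest leaf 3, emit neighbor 1.
Step 3: leaves = {1,6}. Remove smallest leaf 1, emit neighbor 5.
Step 4: leaves = {5,6}. Remove smallest leaf 5, emit neighbor 4.
Done: 2 vertices remain (4, 6). Sequence = [3 1 5 4]

Answer: 3 1 5 4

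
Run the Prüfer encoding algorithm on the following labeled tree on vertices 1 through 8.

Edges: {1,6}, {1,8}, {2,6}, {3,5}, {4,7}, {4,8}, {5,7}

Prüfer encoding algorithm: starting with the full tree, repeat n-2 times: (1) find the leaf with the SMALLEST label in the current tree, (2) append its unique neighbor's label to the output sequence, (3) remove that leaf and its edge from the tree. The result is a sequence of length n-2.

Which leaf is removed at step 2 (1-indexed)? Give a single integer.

Answer: 3

Derivation:
Step 1: current leaves = {2,3}. Remove leaf 2 (neighbor: 6).
Step 2: current leaves = {3,6}. Remove leaf 3 (neighbor: 5).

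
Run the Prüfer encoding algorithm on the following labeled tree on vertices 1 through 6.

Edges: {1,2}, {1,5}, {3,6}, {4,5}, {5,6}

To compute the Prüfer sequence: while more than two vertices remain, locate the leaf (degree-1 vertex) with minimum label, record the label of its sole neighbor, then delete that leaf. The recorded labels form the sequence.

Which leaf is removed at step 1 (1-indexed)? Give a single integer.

Step 1: current leaves = {2,3,4}. Remove leaf 2 (neighbor: 1).

Answer: 2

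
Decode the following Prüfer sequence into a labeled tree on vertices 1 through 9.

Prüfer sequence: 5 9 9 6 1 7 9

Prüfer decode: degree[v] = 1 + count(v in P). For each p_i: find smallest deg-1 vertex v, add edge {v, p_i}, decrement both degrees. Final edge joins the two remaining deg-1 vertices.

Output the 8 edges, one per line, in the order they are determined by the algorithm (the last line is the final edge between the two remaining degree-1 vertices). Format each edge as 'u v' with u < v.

Initial degrees: {1:2, 2:1, 3:1, 4:1, 5:2, 6:2, 7:2, 8:1, 9:4}
Step 1: smallest deg-1 vertex = 2, p_1 = 5. Add edge {2,5}. Now deg[2]=0, deg[5]=1.
Step 2: smallest deg-1 vertex = 3, p_2 = 9. Add edge {3,9}. Now deg[3]=0, deg[9]=3.
Step 3: smallest deg-1 vertex = 4, p_3 = 9. Add edge {4,9}. Now deg[4]=0, deg[9]=2.
Step 4: smallest deg-1 vertex = 5, p_4 = 6. Add edge {5,6}. Now deg[5]=0, deg[6]=1.
Step 5: smallest deg-1 vertex = 6, p_5 = 1. Add edge {1,6}. Now deg[6]=0, deg[1]=1.
Step 6: smallest deg-1 vertex = 1, p_6 = 7. Add edge {1,7}. Now deg[1]=0, deg[7]=1.
Step 7: smallest deg-1 vertex = 7, p_7 = 9. Add edge {7,9}. Now deg[7]=0, deg[9]=1.
Final: two remaining deg-1 vertices are 8, 9. Add edge {8,9}.

Answer: 2 5
3 9
4 9
5 6
1 6
1 7
7 9
8 9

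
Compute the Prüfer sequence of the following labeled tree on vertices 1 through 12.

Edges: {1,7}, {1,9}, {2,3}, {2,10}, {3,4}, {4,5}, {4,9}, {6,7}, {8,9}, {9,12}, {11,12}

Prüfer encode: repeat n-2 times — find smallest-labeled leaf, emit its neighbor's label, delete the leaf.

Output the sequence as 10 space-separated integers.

Step 1: leaves = {5,6,8,10,11}. Remove smallest leaf 5, emit neighbor 4.
Step 2: leaves = {6,8,10,11}. Remove smallest leaf 6, emit neighbor 7.
Step 3: leaves = {7,8,10,11}. Remove smallest leaf 7, emit neighbor 1.
Step 4: leaves = {1,8,10,11}. Remove smallest leaf 1, emit neighbor 9.
Step 5: leaves = {8,10,11}. Remove smallest leaf 8, emit neighbor 9.
Step 6: leaves = {10,11}. Remove smallest leaf 10, emit neighbor 2.
Step 7: leaves = {2,11}. Remove smallest leaf 2, emit neighbor 3.
Step 8: leaves = {3,11}. Remove smallest leaf 3, emit neighbor 4.
Step 9: leaves = {4,11}. Remove smallest leaf 4, emit neighbor 9.
Step 10: leaves = {9,11}. Remove smallest leaf 9, emit neighbor 12.
Done: 2 vertices remain (11, 12). Sequence = [4 7 1 9 9 2 3 4 9 12]

Answer: 4 7 1 9 9 2 3 4 9 12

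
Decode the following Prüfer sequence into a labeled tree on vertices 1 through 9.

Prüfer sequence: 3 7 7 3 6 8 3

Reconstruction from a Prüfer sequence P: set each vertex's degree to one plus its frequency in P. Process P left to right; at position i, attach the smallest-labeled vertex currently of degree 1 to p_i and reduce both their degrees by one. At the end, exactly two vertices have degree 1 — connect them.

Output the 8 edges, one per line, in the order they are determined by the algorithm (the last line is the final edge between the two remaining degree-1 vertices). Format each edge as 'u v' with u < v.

Answer: 1 3
2 7
4 7
3 5
6 7
6 8
3 8
3 9

Derivation:
Initial degrees: {1:1, 2:1, 3:4, 4:1, 5:1, 6:2, 7:3, 8:2, 9:1}
Step 1: smallest deg-1 vertex = 1, p_1 = 3. Add edge {1,3}. Now deg[1]=0, deg[3]=3.
Step 2: smallest deg-1 vertex = 2, p_2 = 7. Add edge {2,7}. Now deg[2]=0, deg[7]=2.
Step 3: smallest deg-1 vertex = 4, p_3 = 7. Add edge {4,7}. Now deg[4]=0, deg[7]=1.
Step 4: smallest deg-1 vertex = 5, p_4 = 3. Add edge {3,5}. Now deg[5]=0, deg[3]=2.
Step 5: smallest deg-1 vertex = 7, p_5 = 6. Add edge {6,7}. Now deg[7]=0, deg[6]=1.
Step 6: smallest deg-1 vertex = 6, p_6 = 8. Add edge {6,8}. Now deg[6]=0, deg[8]=1.
Step 7: smallest deg-1 vertex = 8, p_7 = 3. Add edge {3,8}. Now deg[8]=0, deg[3]=1.
Final: two remaining deg-1 vertices are 3, 9. Add edge {3,9}.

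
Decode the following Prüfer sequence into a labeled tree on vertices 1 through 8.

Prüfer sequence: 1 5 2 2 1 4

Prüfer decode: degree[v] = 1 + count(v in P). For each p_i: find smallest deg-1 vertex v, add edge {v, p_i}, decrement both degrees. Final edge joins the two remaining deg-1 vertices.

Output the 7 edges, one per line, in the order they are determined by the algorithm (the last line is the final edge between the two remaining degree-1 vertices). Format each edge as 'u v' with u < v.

Initial degrees: {1:3, 2:3, 3:1, 4:2, 5:2, 6:1, 7:1, 8:1}
Step 1: smallest deg-1 vertex = 3, p_1 = 1. Add edge {1,3}. Now deg[3]=0, deg[1]=2.
Step 2: smallest deg-1 vertex = 6, p_2 = 5. Add edge {5,6}. Now deg[6]=0, deg[5]=1.
Step 3: smallest deg-1 vertex = 5, p_3 = 2. Add edge {2,5}. Now deg[5]=0, deg[2]=2.
Step 4: smallest deg-1 vertex = 7, p_4 = 2. Add edge {2,7}. Now deg[7]=0, deg[2]=1.
Step 5: smallest deg-1 vertex = 2, p_5 = 1. Add edge {1,2}. Now deg[2]=0, deg[1]=1.
Step 6: smallest deg-1 vertex = 1, p_6 = 4. Add edge {1,4}. Now deg[1]=0, deg[4]=1.
Final: two remaining deg-1 vertices are 4, 8. Add edge {4,8}.

Answer: 1 3
5 6
2 5
2 7
1 2
1 4
4 8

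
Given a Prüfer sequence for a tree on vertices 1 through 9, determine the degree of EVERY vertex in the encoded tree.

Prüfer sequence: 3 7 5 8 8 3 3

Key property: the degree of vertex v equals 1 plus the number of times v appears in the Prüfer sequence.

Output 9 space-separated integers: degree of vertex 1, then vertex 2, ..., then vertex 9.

Answer: 1 1 4 1 2 1 2 3 1

Derivation:
p_1 = 3: count[3] becomes 1
p_2 = 7: count[7] becomes 1
p_3 = 5: count[5] becomes 1
p_4 = 8: count[8] becomes 1
p_5 = 8: count[8] becomes 2
p_6 = 3: count[3] becomes 2
p_7 = 3: count[3] becomes 3
Degrees (1 + count): deg[1]=1+0=1, deg[2]=1+0=1, deg[3]=1+3=4, deg[4]=1+0=1, deg[5]=1+1=2, deg[6]=1+0=1, deg[7]=1+1=2, deg[8]=1+2=3, deg[9]=1+0=1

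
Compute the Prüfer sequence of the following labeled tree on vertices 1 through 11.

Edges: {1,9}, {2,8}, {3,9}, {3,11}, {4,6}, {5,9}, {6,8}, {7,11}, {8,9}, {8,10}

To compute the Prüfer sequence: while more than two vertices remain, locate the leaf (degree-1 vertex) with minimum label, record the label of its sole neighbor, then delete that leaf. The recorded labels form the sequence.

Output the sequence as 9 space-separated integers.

Answer: 9 8 6 9 8 11 8 9 3

Derivation:
Step 1: leaves = {1,2,4,5,7,10}. Remove smallest leaf 1, emit neighbor 9.
Step 2: leaves = {2,4,5,7,10}. Remove smallest leaf 2, emit neighbor 8.
Step 3: leaves = {4,5,7,10}. Remove smallest leaf 4, emit neighbor 6.
Step 4: leaves = {5,6,7,10}. Remove smallest leaf 5, emit neighbor 9.
Step 5: leaves = {6,7,10}. Remove smallest leaf 6, emit neighbor 8.
Step 6: leaves = {7,10}. Remove smallest leaf 7, emit neighbor 11.
Step 7: leaves = {10,11}. Remove smallest leaf 10, emit neighbor 8.
Step 8: leaves = {8,11}. Remove smallest leaf 8, emit neighbor 9.
Step 9: leaves = {9,11}. Remove smallest leaf 9, emit neighbor 3.
Done: 2 vertices remain (3, 11). Sequence = [9 8 6 9 8 11 8 9 3]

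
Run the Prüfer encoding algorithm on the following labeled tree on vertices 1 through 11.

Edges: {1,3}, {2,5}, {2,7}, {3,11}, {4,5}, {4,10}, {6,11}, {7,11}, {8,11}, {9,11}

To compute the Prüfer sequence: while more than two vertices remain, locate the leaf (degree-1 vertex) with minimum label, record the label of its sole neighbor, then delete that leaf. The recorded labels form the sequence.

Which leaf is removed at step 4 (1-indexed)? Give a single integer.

Step 1: current leaves = {1,6,8,9,10}. Remove leaf 1 (neighbor: 3).
Step 2: current leaves = {3,6,8,9,10}. Remove leaf 3 (neighbor: 11).
Step 3: current leaves = {6,8,9,10}. Remove leaf 6 (neighbor: 11).
Step 4: current leaves = {8,9,10}. Remove leaf 8 (neighbor: 11).

Answer: 8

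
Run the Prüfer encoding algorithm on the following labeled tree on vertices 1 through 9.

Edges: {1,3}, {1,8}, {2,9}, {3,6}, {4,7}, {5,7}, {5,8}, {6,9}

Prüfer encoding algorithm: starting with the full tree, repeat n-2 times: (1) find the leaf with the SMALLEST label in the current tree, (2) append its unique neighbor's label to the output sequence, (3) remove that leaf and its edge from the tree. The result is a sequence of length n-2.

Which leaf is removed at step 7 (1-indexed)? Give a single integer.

Step 1: current leaves = {2,4}. Remove leaf 2 (neighbor: 9).
Step 2: current leaves = {4,9}. Remove leaf 4 (neighbor: 7).
Step 3: current leaves = {7,9}. Remove leaf 7 (neighbor: 5).
Step 4: current leaves = {5,9}. Remove leaf 5 (neighbor: 8).
Step 5: current leaves = {8,9}. Remove leaf 8 (neighbor: 1).
Step 6: current leaves = {1,9}. Remove leaf 1 (neighbor: 3).
Step 7: current leaves = {3,9}. Remove leaf 3 (neighbor: 6).

Answer: 3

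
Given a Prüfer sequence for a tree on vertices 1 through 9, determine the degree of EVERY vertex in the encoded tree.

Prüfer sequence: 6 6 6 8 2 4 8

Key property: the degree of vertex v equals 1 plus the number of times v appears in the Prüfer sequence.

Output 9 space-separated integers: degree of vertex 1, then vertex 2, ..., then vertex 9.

p_1 = 6: count[6] becomes 1
p_2 = 6: count[6] becomes 2
p_3 = 6: count[6] becomes 3
p_4 = 8: count[8] becomes 1
p_5 = 2: count[2] becomes 1
p_6 = 4: count[4] becomes 1
p_7 = 8: count[8] becomes 2
Degrees (1 + count): deg[1]=1+0=1, deg[2]=1+1=2, deg[3]=1+0=1, deg[4]=1+1=2, deg[5]=1+0=1, deg[6]=1+3=4, deg[7]=1+0=1, deg[8]=1+2=3, deg[9]=1+0=1

Answer: 1 2 1 2 1 4 1 3 1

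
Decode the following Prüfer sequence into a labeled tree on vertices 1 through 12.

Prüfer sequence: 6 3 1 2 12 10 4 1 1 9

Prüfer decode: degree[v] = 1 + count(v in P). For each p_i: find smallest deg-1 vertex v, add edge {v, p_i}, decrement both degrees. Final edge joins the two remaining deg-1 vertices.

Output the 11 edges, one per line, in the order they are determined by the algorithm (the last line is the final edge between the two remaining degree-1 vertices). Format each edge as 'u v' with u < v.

Initial degrees: {1:4, 2:2, 3:2, 4:2, 5:1, 6:2, 7:1, 8:1, 9:2, 10:2, 11:1, 12:2}
Step 1: smallest deg-1 vertex = 5, p_1 = 6. Add edge {5,6}. Now deg[5]=0, deg[6]=1.
Step 2: smallest deg-1 vertex = 6, p_2 = 3. Add edge {3,6}. Now deg[6]=0, deg[3]=1.
Step 3: smallest deg-1 vertex = 3, p_3 = 1. Add edge {1,3}. Now deg[3]=0, deg[1]=3.
Step 4: smallest deg-1 vertex = 7, p_4 = 2. Add edge {2,7}. Now deg[7]=0, deg[2]=1.
Step 5: smallest deg-1 vertex = 2, p_5 = 12. Add edge {2,12}. Now deg[2]=0, deg[12]=1.
Step 6: smallest deg-1 vertex = 8, p_6 = 10. Add edge {8,10}. Now deg[8]=0, deg[10]=1.
Step 7: smallest deg-1 vertex = 10, p_7 = 4. Add edge {4,10}. Now deg[10]=0, deg[4]=1.
Step 8: smallest deg-1 vertex = 4, p_8 = 1. Add edge {1,4}. Now deg[4]=0, deg[1]=2.
Step 9: smallest deg-1 vertex = 11, p_9 = 1. Add edge {1,11}. Now deg[11]=0, deg[1]=1.
Step 10: smallest deg-1 vertex = 1, p_10 = 9. Add edge {1,9}. Now deg[1]=0, deg[9]=1.
Final: two remaining deg-1 vertices are 9, 12. Add edge {9,12}.

Answer: 5 6
3 6
1 3
2 7
2 12
8 10
4 10
1 4
1 11
1 9
9 12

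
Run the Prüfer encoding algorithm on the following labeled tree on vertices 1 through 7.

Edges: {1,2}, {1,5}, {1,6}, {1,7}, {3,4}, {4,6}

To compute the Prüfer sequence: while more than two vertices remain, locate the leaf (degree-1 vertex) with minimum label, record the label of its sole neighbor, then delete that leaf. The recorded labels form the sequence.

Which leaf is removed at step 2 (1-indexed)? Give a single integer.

Answer: 3

Derivation:
Step 1: current leaves = {2,3,5,7}. Remove leaf 2 (neighbor: 1).
Step 2: current leaves = {3,5,7}. Remove leaf 3 (neighbor: 4).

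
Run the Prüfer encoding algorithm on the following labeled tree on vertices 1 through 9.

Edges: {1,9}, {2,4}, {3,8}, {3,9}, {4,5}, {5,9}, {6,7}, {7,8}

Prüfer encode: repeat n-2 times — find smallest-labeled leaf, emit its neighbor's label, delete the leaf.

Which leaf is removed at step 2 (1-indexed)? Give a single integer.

Step 1: current leaves = {1,2,6}. Remove leaf 1 (neighbor: 9).
Step 2: current leaves = {2,6}. Remove leaf 2 (neighbor: 4).

Answer: 2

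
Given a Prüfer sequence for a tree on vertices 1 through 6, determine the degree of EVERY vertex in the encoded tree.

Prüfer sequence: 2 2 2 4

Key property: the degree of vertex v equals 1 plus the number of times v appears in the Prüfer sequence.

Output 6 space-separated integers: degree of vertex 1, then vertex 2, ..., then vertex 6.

p_1 = 2: count[2] becomes 1
p_2 = 2: count[2] becomes 2
p_3 = 2: count[2] becomes 3
p_4 = 4: count[4] becomes 1
Degrees (1 + count): deg[1]=1+0=1, deg[2]=1+3=4, deg[3]=1+0=1, deg[4]=1+1=2, deg[5]=1+0=1, deg[6]=1+0=1

Answer: 1 4 1 2 1 1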